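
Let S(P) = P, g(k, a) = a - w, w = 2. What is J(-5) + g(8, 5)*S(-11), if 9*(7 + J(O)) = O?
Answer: -365/9 ≈ -40.556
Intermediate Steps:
J(O) = -7 + O/9
g(k, a) = -2 + a (g(k, a) = a - 1*2 = a - 2 = -2 + a)
J(-5) + g(8, 5)*S(-11) = (-7 + (1/9)*(-5)) + (-2 + 5)*(-11) = (-7 - 5/9) + 3*(-11) = -68/9 - 33 = -365/9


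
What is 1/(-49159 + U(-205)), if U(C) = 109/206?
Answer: -206/10126645 ≈ -2.0342e-5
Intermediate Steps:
U(C) = 109/206 (U(C) = 109*(1/206) = 109/206)
1/(-49159 + U(-205)) = 1/(-49159 + 109/206) = 1/(-10126645/206) = -206/10126645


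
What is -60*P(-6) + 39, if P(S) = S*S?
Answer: -2121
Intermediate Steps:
P(S) = S**2
-60*P(-6) + 39 = -60*(-6)**2 + 39 = -60*36 + 39 = -2160 + 39 = -2121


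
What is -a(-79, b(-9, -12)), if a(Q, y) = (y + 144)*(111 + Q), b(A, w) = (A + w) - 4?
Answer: -3808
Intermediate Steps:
b(A, w) = -4 + A + w
a(Q, y) = (111 + Q)*(144 + y) (a(Q, y) = (144 + y)*(111 + Q) = (111 + Q)*(144 + y))
-a(-79, b(-9, -12)) = -(15984 + 111*(-4 - 9 - 12) + 144*(-79) - 79*(-4 - 9 - 12)) = -(15984 + 111*(-25) - 11376 - 79*(-25)) = -(15984 - 2775 - 11376 + 1975) = -1*3808 = -3808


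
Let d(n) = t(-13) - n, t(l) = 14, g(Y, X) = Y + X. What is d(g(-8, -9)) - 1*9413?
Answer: -9382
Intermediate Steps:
g(Y, X) = X + Y
d(n) = 14 - n
d(g(-8, -9)) - 1*9413 = (14 - (-9 - 8)) - 1*9413 = (14 - 1*(-17)) - 9413 = (14 + 17) - 9413 = 31 - 9413 = -9382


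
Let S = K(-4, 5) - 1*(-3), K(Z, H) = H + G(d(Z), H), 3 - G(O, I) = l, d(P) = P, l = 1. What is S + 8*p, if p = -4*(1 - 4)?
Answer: 106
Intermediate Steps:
G(O, I) = 2 (G(O, I) = 3 - 1*1 = 3 - 1 = 2)
p = 12 (p = -4*(-3) = 12)
K(Z, H) = 2 + H (K(Z, H) = H + 2 = 2 + H)
S = 10 (S = (2 + 5) - 1*(-3) = 7 + 3 = 10)
S + 8*p = 10 + 8*12 = 10 + 96 = 106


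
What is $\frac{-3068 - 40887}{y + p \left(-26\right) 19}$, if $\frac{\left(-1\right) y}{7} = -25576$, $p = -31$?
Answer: $- \frac{745}{3294} \approx -0.22617$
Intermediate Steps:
$y = 179032$ ($y = \left(-7\right) \left(-25576\right) = 179032$)
$\frac{-3068 - 40887}{y + p \left(-26\right) 19} = \frac{-3068 - 40887}{179032 + \left(-31\right) \left(-26\right) 19} = - \frac{43955}{179032 + 806 \cdot 19} = - \frac{43955}{179032 + 15314} = - \frac{43955}{194346} = \left(-43955\right) \frac{1}{194346} = - \frac{745}{3294}$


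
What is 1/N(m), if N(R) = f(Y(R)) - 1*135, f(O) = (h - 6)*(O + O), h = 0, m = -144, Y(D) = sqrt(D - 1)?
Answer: I/(3*(-45*I + 4*sqrt(145))) ≈ -0.0034522 + 0.0036952*I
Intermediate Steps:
Y(D) = sqrt(-1 + D)
f(O) = -12*O (f(O) = (0 - 6)*(O + O) = -12*O)
N(R) = -135 - 12*sqrt(-1 + R) (N(R) = -12*sqrt(-1 + R) - 1*135 = -12*sqrt(-1 + R) - 135 = -135 - 12*sqrt(-1 + R))
1/N(m) = 1/(-135 - 12*sqrt(-1 - 144)) = 1/(-135 - 12*I*sqrt(145))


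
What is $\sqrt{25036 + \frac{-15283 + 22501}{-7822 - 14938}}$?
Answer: $\frac{\sqrt{810557771995}}{5690} \approx 158.23$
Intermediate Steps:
$\sqrt{25036 + \frac{-15283 + 22501}{-7822 - 14938}} = \sqrt{25036 + \frac{7218}{-7822 - 14938}} = \sqrt{25036 + \frac{7218}{-22760}} = \sqrt{25036 + 7218 \left(- \frac{1}{22760}\right)} = \sqrt{25036 - \frac{3609}{11380}} = \sqrt{\frac{284906071}{11380}} = \frac{\sqrt{810557771995}}{5690}$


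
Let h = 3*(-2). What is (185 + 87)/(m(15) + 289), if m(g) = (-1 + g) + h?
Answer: 272/297 ≈ 0.91582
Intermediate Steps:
h = -6
m(g) = -7 + g (m(g) = (-1 + g) - 6 = -7 + g)
(185 + 87)/(m(15) + 289) = (185 + 87)/((-7 + 15) + 289) = 272/(8 + 289) = 272/297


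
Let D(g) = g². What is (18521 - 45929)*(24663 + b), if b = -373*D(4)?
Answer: -512392560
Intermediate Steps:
b = -5968 (b = -373*4² = -373*16 = -5968)
(18521 - 45929)*(24663 + b) = (18521 - 45929)*(24663 - 5968) = -27408*18695 = -512392560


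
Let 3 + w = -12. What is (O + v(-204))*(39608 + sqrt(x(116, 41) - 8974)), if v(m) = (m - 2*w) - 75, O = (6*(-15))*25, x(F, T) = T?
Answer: -98980392 - 2499*I*sqrt(8933) ≈ -9.898e+7 - 2.3619e+5*I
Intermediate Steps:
w = -15 (w = -3 - 12 = -15)
O = -2250 (O = -90*25 = -2250)
v(m) = -45 + m (v(m) = (m - 2*(-15)) - 75 = (m + 30) - 75 = (30 + m) - 75 = -45 + m)
(O + v(-204))*(39608 + sqrt(x(116, 41) - 8974)) = (-2250 + (-45 - 204))*(39608 + sqrt(41 - 8974)) = (-2250 - 249)*(39608 + sqrt(-8933)) = -2499*(39608 + I*sqrt(8933)) = -98980392 - 2499*I*sqrt(8933)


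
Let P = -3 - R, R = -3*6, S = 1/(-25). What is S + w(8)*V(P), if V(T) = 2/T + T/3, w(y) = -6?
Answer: -771/25 ≈ -30.840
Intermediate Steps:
S = -1/25 ≈ -0.040000
R = -18
P = 15 (P = -3 - 1*(-18) = -3 + 18 = 15)
V(T) = 2/T + T/3 (V(T) = 2/T + T*(⅓) = 2/T + T/3)
S + w(8)*V(P) = -1/25 - 6*(2/15 + (⅓)*15) = -1/25 - 6*(2*(1/15) + 5) = -1/25 - 6*(2/15 + 5) = -1/25 - 6*77/15 = -1/25 - 154/5 = -771/25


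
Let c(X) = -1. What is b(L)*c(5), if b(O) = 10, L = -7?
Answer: -10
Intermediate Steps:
b(L)*c(5) = 10*(-1) = -10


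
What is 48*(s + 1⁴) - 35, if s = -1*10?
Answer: -467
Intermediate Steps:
s = -10
48*(s + 1⁴) - 35 = 48*(-10 + 1⁴) - 35 = 48*(-10 + 1) - 35 = 48*(-9) - 35 = -432 - 35 = -467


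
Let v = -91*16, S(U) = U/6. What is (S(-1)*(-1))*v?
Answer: -728/3 ≈ -242.67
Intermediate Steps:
S(U) = U/6 (S(U) = U*(1/6) = U/6)
v = -1456
(S(-1)*(-1))*v = (((1/6)*(-1))*(-1))*(-1456) = -1/6*(-1)*(-1456) = (1/6)*(-1456) = -728/3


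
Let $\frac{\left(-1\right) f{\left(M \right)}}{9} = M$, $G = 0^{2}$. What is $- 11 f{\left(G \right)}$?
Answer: $0$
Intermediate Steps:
$G = 0$
$f{\left(M \right)} = - 9 M$
$- 11 f{\left(G \right)} = - 11 \left(\left(-9\right) 0\right) = \left(-11\right) 0 = 0$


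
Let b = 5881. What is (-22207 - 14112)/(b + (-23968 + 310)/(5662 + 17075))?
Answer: -275261701/44564213 ≈ -6.1767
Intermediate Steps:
(-22207 - 14112)/(b + (-23968 + 310)/(5662 + 17075)) = (-22207 - 14112)/(5881 + (-23968 + 310)/(5662 + 17075)) = -36319/(5881 - 23658/22737) = -36319/(5881 - 23658*1/22737) = -36319/(5881 - 7886/7579) = -36319/44564213/7579 = -36319*7579/44564213 = -275261701/44564213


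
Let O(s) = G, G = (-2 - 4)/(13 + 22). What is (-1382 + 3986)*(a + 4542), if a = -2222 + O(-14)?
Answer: 30204168/5 ≈ 6.0408e+6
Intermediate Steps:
G = -6/35 ≈ -0.17143
O(s) = -6/35
a = -77776/35 (a = -2222 - 6/35 = -77776/35 ≈ -2222.2)
(-1382 + 3986)*(a + 4542) = (-1382 + 3986)*(-77776/35 + 4542) = 2604*(81194/35) = 30204168/5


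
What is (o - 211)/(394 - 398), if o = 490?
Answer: -279/4 ≈ -69.750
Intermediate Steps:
(o - 211)/(394 - 398) = (490 - 211)/(394 - 398) = 279/(-4) = 279*(-¼) = -279/4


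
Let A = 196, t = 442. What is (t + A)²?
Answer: 407044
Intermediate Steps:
(t + A)² = (442 + 196)² = 638² = 407044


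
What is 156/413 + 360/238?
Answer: 1896/1003 ≈ 1.8903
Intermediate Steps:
156/413 + 360/238 = 156*(1/413) + 360*(1/238) = 156/413 + 180/119 = 1896/1003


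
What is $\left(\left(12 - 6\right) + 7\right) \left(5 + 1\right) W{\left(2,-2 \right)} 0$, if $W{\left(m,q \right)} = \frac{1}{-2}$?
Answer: $0$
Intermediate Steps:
$W{\left(m,q \right)} = - \frac{1}{2}$
$\left(\left(12 - 6\right) + 7\right) \left(5 + 1\right) W{\left(2,-2 \right)} 0 = \left(\left(12 - 6\right) + 7\right) \left(5 + 1\right) \left(- \frac{1}{2}\right) 0 = \left(6 + 7\right) 6 \left(- \frac{1}{2}\right) 0 = 13 \left(-3\right) 0 = \left(-39\right) 0 = 0$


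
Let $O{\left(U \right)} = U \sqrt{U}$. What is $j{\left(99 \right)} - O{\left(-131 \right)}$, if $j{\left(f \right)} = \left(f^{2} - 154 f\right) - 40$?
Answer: $-5485 + 131 i \sqrt{131} \approx -5485.0 + 1499.4 i$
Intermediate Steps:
$j{\left(f \right)} = -40 + f^{2} - 154 f$
$O{\left(U \right)} = U^{\frac{3}{2}}$
$j{\left(99 \right)} - O{\left(-131 \right)} = \left(-40 + 99^{2} - 15246\right) - \left(-131\right)^{\frac{3}{2}} = \left(-40 + 9801 - 15246\right) - - 131 i \sqrt{131} = -5485 + 131 i \sqrt{131}$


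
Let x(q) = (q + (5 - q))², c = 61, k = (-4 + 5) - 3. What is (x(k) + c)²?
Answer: 7396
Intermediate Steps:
k = -2 (k = 1 - 3 = -2)
x(q) = 25 (x(q) = 5² = 25)
(x(k) + c)² = (25 + 61)² = 86² = 7396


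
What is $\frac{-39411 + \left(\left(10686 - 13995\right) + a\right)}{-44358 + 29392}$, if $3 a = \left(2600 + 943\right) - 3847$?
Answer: $\frac{9176}{3207} \approx 2.8612$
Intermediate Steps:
$a = - \frac{304}{3}$ ($a = \frac{\left(2600 + 943\right) - 3847}{3} = \frac{3543 - 3847}{3} = \frac{1}{3} \left(-304\right) = - \frac{304}{3} \approx -101.33$)
$\frac{-39411 + \left(\left(10686 - 13995\right) + a\right)}{-44358 + 29392} = \frac{-39411 + \left(\left(10686 - 13995\right) - \frac{304}{3}\right)}{-44358 + 29392} = \frac{-39411 - \frac{10231}{3}}{-14966} = \left(-39411 - \frac{10231}{3}\right) \left(- \frac{1}{14966}\right) = \left(- \frac{128464}{3}\right) \left(- \frac{1}{14966}\right) = \frac{9176}{3207}$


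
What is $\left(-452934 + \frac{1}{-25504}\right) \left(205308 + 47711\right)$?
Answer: $- \frac{2922781551407003}{25504} \approx -1.146 \cdot 10^{11}$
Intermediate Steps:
$\left(-452934 + \frac{1}{-25504}\right) \left(205308 + 47711\right) = \left(-452934 - \frac{1}{25504}\right) 253019 = \left(- \frac{11551628737}{25504}\right) 253019 = - \frac{2922781551407003}{25504}$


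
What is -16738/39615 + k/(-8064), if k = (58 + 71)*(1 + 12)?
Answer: -22378843/35495040 ≈ -0.63048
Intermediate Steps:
k = 1677 (k = 129*13 = 1677)
-16738/39615 + k/(-8064) = -16738/39615 + 1677/(-8064) = -16738*1/39615 + 1677*(-1/8064) = -16738/39615 - 559/2688 = -22378843/35495040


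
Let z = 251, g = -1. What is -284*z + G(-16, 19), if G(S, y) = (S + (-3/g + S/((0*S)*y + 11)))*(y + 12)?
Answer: -789053/11 ≈ -71732.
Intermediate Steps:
G(S, y) = (3 + 12*S/11)*(12 + y) (G(S, y) = (S + (-3/(-1) + S/((0*S)*y + 11)))*(y + 12) = (S + (-3*(-1) + S/(0*y + 11)))*(12 + y) = (S + (3 + S/(0 + 11)))*(12 + y) = (S + (3 + S/11))*(12 + y) = (3 + 12*S/11)*(12 + y))
-284*z + G(-16, 19) = -284*251 + (36 + 3*19 + (12/11)*(-16)*(12 + 19)) = -71284 + (36 + 57 + (12/11)*(-16)*31) = -71284 + (36 + 57 - 5952/11) = -71284 - 4929/11 = -789053/11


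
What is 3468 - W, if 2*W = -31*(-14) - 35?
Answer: 6537/2 ≈ 3268.5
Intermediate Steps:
W = 399/2 (W = (-31*(-14) - 35)/2 = (434 - 35)/2 = (1/2)*399 = 399/2 ≈ 199.50)
3468 - W = 3468 - 1*399/2 = 3468 - 399/2 = 6537/2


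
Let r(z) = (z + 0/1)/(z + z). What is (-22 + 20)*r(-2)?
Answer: -1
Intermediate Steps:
r(z) = 1/2 (r(z) = (z + 0*1)/((2*z)) = (z + 0)*(1/(2*z)) = z*(1/(2*z)) = 1/2)
(-22 + 20)*r(-2) = (-22 + 20)*(1/2) = -2*1/2 = -1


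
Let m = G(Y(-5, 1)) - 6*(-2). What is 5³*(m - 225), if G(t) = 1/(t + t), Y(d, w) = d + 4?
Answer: -53375/2 ≈ -26688.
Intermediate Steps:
Y(d, w) = 4 + d
G(t) = 1/(2*t)
m = 23/2 (m = 1/(2*(4 - 5)) - 6*(-2) = (½)/(-1) + 12 = (½)*(-1) + 12 = -½ + 12 = 23/2 ≈ 11.500)
5³*(m - 225) = 5³*(23/2 - 225) = 125*(-427/2) = -53375/2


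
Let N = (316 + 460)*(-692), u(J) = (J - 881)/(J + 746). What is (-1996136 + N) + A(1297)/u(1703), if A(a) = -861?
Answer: -694779935/274 ≈ -2.5357e+6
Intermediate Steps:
u(J) = (-881 + J)/(746 + J)
N = -536992 (N = 776*(-692) = -536992)
(-1996136 + N) + A(1297)/u(1703) = (-1996136 - 536992) - 861*(746 + 1703)/(-881 + 1703) = -2533128 - 861/(822/2449) = -2533128 - 861/((1/2449)*822) = -2533128 - 861/822/2449 = -2533128 - 861*2449/822 = -2533128 - 702863/274 = -694779935/274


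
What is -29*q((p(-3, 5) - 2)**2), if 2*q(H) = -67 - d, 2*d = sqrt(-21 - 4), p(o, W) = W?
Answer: 1943/2 + 145*I/4 ≈ 971.5 + 36.25*I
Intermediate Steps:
d = 5*I/2 (d = sqrt(-21 - 4)/2 = sqrt(-25)/2 = (5*I)/2 = 5*I/2 ≈ 2.5*I)
q(H) = -67/2 - 5*I/4 (q(H) = (-67 - 5*I/2)/2 = -67/2 - 5*I/4)
-29*q((p(-3, 5) - 2)**2) = -29*(-67/2 - 5*I/4) = 1943/2 + 145*I/4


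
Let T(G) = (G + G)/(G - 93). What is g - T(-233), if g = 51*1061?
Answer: 8819860/163 ≈ 54110.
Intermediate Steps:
T(G) = 2*G/(-93 + G) (T(G) = (2*G)/(-93 + G) = 2*G/(-93 + G))
g = 54111
g - T(-233) = 54111 - 2*(-233)/(-93 - 233) = 54111 - 2*(-233)/(-326) = 54111 - 2*(-233)*(-1)/326 = 54111 - 1*233/163 = 54111 - 233/163 = 8819860/163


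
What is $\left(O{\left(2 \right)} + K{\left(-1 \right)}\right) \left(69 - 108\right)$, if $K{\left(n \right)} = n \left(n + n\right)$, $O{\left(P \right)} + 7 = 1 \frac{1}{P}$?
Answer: $\frac{351}{2} \approx 175.5$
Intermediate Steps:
$O{\left(P \right)} = -7 + \frac{1}{P}$ ($O{\left(P \right)} = -7 + 1 \frac{1}{P} = -7 + \frac{1}{P}$)
$K{\left(n \right)} = 2 n^{2}$ ($K{\left(n \right)} = n 2 n = 2 n^{2}$)
$\left(O{\left(2 \right)} + K{\left(-1 \right)}\right) \left(69 - 108\right) = \left(\left(-7 + \frac{1}{2}\right) + 2 \left(-1\right)^{2}\right) \left(69 - 108\right) = \left(\left(-7 + \frac{1}{2}\right) + 2 \cdot 1\right) \left(-39\right) = \left(- \frac{13}{2} + 2\right) \left(-39\right) = \left(- \frac{9}{2}\right) \left(-39\right) = \frac{351}{2}$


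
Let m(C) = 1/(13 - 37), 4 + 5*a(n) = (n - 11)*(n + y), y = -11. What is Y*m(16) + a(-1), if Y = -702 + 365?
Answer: 1009/24 ≈ 42.042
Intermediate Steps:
Y = -337
a(n) = -⅘ + (-11 + n)²/5 (a(n) = -⅘ + ((n - 11)*(n - 11))/5 = -⅘ + ((-11 + n)*(-11 + n))/5 = -⅘ + (-11 + n)²/5)
m(C) = -1/24 (m(C) = 1/(-24) = -1/24)
Y*m(16) + a(-1) = -337*(-1/24) + (117/5 - 22/5*(-1) + (⅕)*(-1)²) = 337/24 + (117/5 + 22/5 + (⅕)*1) = 337/24 + (117/5 + 22/5 + ⅕) = 337/24 + 28 = 1009/24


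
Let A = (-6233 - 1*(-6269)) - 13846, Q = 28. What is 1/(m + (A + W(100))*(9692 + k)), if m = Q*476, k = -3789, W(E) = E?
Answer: -1/80916802 ≈ -1.2358e-8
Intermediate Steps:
A = -13810 (A = (-6233 + 6269) - 13846 = 36 - 13846 = -13810)
m = 13328 (m = 28*476 = 13328)
1/(m + (A + W(100))*(9692 + k)) = 1/(13328 + (-13810 + 100)*(9692 - 3789)) = 1/(13328 - 13710*5903) = 1/(13328 - 80930130) = 1/(-80916802) = -1/80916802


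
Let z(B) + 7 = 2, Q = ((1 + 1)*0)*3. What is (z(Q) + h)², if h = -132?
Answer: 18769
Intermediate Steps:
Q = 0 (Q = (2*0)*3 = 0*3 = 0)
z(B) = -5 (z(B) = -7 + 2 = -5)
(z(Q) + h)² = (-5 - 132)² = (-137)² = 18769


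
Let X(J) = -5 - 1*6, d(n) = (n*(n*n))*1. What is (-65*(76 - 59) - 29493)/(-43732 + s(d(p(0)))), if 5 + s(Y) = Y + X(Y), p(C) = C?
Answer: 15299/21874 ≈ 0.69942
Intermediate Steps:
d(n) = n³ (d(n) = (n*n²)*1 = n³*1 = n³)
X(J) = -11 (X(J) = -5 - 6 = -11)
s(Y) = -16 + Y (s(Y) = -5 + (Y - 11) = -5 + (-11 + Y) = -16 + Y)
(-65*(76 - 59) - 29493)/(-43732 + s(d(p(0)))) = (-65*(76 - 59) - 29493)/(-43732 + (-16 + 0³)) = (-65*17 - 29493)/(-43732 + (-16 + 0)) = (-1105 - 29493)/(-43732 - 16) = -30598/(-43748) = -30598*(-1/43748) = 15299/21874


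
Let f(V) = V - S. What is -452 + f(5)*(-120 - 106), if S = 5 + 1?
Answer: -226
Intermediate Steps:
S = 6
f(V) = -6 + V (f(V) = V - 1*6 = V - 6 = -6 + V)
-452 + f(5)*(-120 - 106) = -452 + (-6 + 5)*(-120 - 106) = -452 - 1*(-226) = -452 + 226 = -226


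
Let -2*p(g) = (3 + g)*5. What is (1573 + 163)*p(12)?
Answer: -65100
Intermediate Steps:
p(g) = -15/2 - 5*g/2 (p(g) = -(3 + g)*5/2 = -(15 + 5*g)/2 = -15/2 - 5*g/2)
(1573 + 163)*p(12) = (1573 + 163)*(-15/2 - 5/2*12) = 1736*(-15/2 - 30) = 1736*(-75/2) = -65100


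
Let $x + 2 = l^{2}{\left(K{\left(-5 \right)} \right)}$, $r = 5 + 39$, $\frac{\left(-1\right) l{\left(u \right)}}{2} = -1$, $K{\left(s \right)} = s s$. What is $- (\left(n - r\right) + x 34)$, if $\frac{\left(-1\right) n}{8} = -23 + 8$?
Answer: $-144$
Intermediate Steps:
$n = 120$ ($n = - 8 \left(-23 + 8\right) = \left(-8\right) \left(-15\right) = 120$)
$K{\left(s \right)} = s^{2}$
$l{\left(u \right)} = 2$ ($l{\left(u \right)} = \left(-2\right) \left(-1\right) = 2$)
$r = 44$
$x = 2$ ($x = -2 + 2^{2} = -2 + 4 = 2$)
$- (\left(n - r\right) + x 34) = - (\left(120 - 44\right) + 2 \cdot 34) = - (\left(120 - 44\right) + 68) = - (76 + 68) = \left(-1\right) 144 = -144$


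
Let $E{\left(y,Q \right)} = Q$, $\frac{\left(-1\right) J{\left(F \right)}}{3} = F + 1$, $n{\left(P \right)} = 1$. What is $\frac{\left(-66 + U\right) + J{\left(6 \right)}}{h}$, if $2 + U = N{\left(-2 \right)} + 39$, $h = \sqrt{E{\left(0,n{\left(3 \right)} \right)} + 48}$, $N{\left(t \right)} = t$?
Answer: $- \frac{52}{7} \approx -7.4286$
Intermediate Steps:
$J{\left(F \right)} = -3 - 3 F$ ($J{\left(F \right)} = - 3 \left(F + 1\right) = - 3 \left(1 + F\right) = -3 - 3 F$)
$h = 7$ ($h = \sqrt{1 + 48} = \sqrt{49} = 7$)
$U = 35$ ($U = -2 + \left(-2 + 39\right) = -2 + 37 = 35$)
$\frac{\left(-66 + U\right) + J{\left(6 \right)}}{h} = \frac{\left(-66 + 35\right) - 21}{7} = \left(-31 - 21\right) \frac{1}{7} = \left(-52\right) \frac{1}{7} = - \frac{52}{7}$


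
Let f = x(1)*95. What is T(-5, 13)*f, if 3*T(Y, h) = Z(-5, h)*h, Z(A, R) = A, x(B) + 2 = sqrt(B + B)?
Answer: 12350/3 - 6175*sqrt(2)/3 ≈ 1205.7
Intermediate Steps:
x(B) = -2 + sqrt(2)*sqrt(B) (x(B) = -2 + sqrt(B + B) = -2 + sqrt(2*B) = -2 + sqrt(2)*sqrt(B))
T(Y, h) = -5*h/3 (T(Y, h) = (-5*h)/3 = -5*h/3)
f = -190 + 95*sqrt(2) (f = (-2 + sqrt(2)*sqrt(1))*95 = (-2 + sqrt(2)*1)*95 = (-2 + sqrt(2))*95 = -190 + 95*sqrt(2) ≈ -55.650)
T(-5, 13)*f = (-5/3*13)*(-190 + 95*sqrt(2)) = -65*(-190 + 95*sqrt(2))/3 = 12350/3 - 6175*sqrt(2)/3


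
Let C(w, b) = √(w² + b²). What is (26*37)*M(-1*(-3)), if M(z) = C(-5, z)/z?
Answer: 962*√34/3 ≈ 1869.8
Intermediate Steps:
C(w, b) = √(b² + w²)
M(z) = √(25 + z²)/z (M(z) = √(z² + (-5)²)/z = √(z² + 25)/z = √(25 + z²)/z)
(26*37)*M(-1*(-3)) = (26*37)*(√(25 + (-1*(-3))²)/((-1*(-3)))) = 962*(√(25 + 3²)/3) = 962*(√(25 + 9)/3) = 962*(√34/3) = 962*√34/3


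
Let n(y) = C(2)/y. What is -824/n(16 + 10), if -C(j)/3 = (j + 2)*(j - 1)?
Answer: 5356/3 ≈ 1785.3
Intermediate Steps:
C(j) = -3*(-1 + j)*(2 + j) (C(j) = -3*(j + 2)*(j - 1) = -3*(2 + j)*(-1 + j) = -3*(-1 + j)*(2 + j))
n(y) = -12/y (n(y) = (6 - 3*2 - 3*2²)/y = (6 - 6 - 3*4)/y = (6 - 6 - 12)/y = -12/y)
-824/n(16 + 10) = -824/((-12/(16 + 10))) = -824/((-12/26)) = -824/((-12*1/26)) = -824/(-6/13) = -824*(-13/6) = 5356/3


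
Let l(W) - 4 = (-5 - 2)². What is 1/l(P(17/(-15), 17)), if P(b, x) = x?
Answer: 1/53 ≈ 0.018868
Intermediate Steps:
l(W) = 53 (l(W) = 4 + (-5 - 2)² = 4 + (-7)² = 4 + 49 = 53)
1/l(P(17/(-15), 17)) = 1/53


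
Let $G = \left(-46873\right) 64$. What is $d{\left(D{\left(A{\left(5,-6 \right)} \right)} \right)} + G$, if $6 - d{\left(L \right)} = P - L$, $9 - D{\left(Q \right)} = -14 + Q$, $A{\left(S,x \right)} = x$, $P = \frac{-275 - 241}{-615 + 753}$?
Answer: $- \frac{68996165}{23} \approx -2.9998 \cdot 10^{6}$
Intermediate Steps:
$P = - \frac{86}{23}$ ($P = - \frac{516}{138} = \left(-516\right) \frac{1}{138} = - \frac{86}{23} \approx -3.7391$)
$D{\left(Q \right)} = 23 - Q$ ($D{\left(Q \right)} = 9 - \left(-14 + Q\right) = 23 - Q$)
$d{\left(L \right)} = \frac{224}{23} + L$ ($d{\left(L \right)} = 6 - \left(- \frac{86}{23} - L\right) = 6 + \left(\frac{86}{23} + L\right) = \frac{224}{23} + L$)
$G = -2999872$
$d{\left(D{\left(A{\left(5,-6 \right)} \right)} \right)} + G = \left(\frac{224}{23} + \left(23 - -6\right)\right) - 2999872 = \left(\frac{224}{23} + \left(23 + 6\right)\right) - 2999872 = \left(\frac{224}{23} + 29\right) - 2999872 = \frac{891}{23} - 2999872 = - \frac{68996165}{23}$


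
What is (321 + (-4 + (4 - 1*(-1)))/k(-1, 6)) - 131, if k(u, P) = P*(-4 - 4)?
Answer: 9119/48 ≈ 189.98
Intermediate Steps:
k(u, P) = -8*P (k(u, P) = P*(-8) = -8*P)
(321 + (-4 + (4 - 1*(-1)))/k(-1, 6)) - 131 = (321 + (-4 + (4 - 1*(-1)))/((-8*6))) - 131 = (321 + (-4 + (4 + 1))/(-48)) - 131 = (321 + (-4 + 5)*(-1/48)) - 131 = (321 + 1*(-1/48)) - 131 = (321 - 1/48) - 131 = 15407/48 - 131 = 9119/48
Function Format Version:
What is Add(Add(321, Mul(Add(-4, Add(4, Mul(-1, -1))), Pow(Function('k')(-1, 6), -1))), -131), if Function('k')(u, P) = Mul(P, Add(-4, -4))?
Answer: Rational(9119, 48) ≈ 189.98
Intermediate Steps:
Function('k')(u, P) = Mul(-8, P) (Function('k')(u, P) = Mul(P, -8) = Mul(-8, P))
Add(Add(321, Mul(Add(-4, Add(4, Mul(-1, -1))), Pow(Function('k')(-1, 6), -1))), -131) = Add(Add(321, Mul(Add(-4, Add(4, Mul(-1, -1))), Pow(Mul(-8, 6), -1))), -131) = Add(Add(321, Mul(Add(-4, Add(4, 1)), Pow(-48, -1))), -131) = Add(Add(321, Mul(Add(-4, 5), Rational(-1, 48))), -131) = Add(Add(321, Mul(1, Rational(-1, 48))), -131) = Add(Add(321, Rational(-1, 48)), -131) = Add(Rational(15407, 48), -131) = Rational(9119, 48)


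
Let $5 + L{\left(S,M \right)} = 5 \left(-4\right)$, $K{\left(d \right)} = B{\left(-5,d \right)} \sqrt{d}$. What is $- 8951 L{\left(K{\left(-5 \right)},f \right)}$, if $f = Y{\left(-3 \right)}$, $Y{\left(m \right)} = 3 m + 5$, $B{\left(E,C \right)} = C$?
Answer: $223775$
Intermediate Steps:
$Y{\left(m \right)} = 5 + 3 m$
$K{\left(d \right)} = d^{\frac{3}{2}}$ ($K{\left(d \right)} = d \sqrt{d} = d^{\frac{3}{2}}$)
$f = -4$ ($f = 5 + 3 \left(-3\right) = 5 - 9 = -4$)
$L{\left(S,M \right)} = -25$ ($L{\left(S,M \right)} = -5 + 5 \left(-4\right) = -5 - 20 = -25$)
$- 8951 L{\left(K{\left(-5 \right)},f \right)} = \left(-8951\right) \left(-25\right) = 223775$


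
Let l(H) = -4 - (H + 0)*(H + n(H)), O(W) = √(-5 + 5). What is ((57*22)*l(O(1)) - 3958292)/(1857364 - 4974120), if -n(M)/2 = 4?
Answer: 990827/779189 ≈ 1.2716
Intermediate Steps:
O(W) = 0 (O(W) = √0 = 0)
n(M) = -8 (n(M) = -2*4 = -8)
l(H) = -4 - H*(-8 + H) (l(H) = -4 - (H + 0)*(H - 8) = -4 - H*(-8 + H))
((57*22)*l(O(1)) - 3958292)/(1857364 - 4974120) = ((57*22)*(-4 - 1*0² + 8*0) - 3958292)/(1857364 - 4974120) = (1254*(-4 - 1*0 + 0) - 3958292)/(-3116756) = (1254*(-4 + 0 + 0) - 3958292)*(-1/3116756) = (1254*(-4) - 3958292)*(-1/3116756) = (-5016 - 3958292)*(-1/3116756) = -3963308*(-1/3116756) = 990827/779189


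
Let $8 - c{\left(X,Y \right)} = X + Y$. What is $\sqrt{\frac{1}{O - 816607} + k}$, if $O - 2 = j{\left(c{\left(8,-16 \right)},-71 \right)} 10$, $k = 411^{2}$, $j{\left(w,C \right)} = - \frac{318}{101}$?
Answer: $\frac{4 \sqrt{71823070381757231215}}{82480285} \approx 411.0$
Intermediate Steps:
$c{\left(X,Y \right)} = 8 - X - Y$ ($c{\left(X,Y \right)} = 8 - \left(X + Y\right) = 8 - X - Y$)
$j{\left(w,C \right)} = - \frac{318}{101}$ ($j{\left(w,C \right)} = \left(-318\right) \frac{1}{101} = - \frac{318}{101}$)
$k = 168921$
$O = - \frac{2978}{101}$ ($O = 2 - \frac{3180}{101} = - \frac{2978}{101} \approx -29.485$)
$\sqrt{\frac{1}{O - 816607} + k} = \sqrt{\frac{1}{- \frac{2978}{101} - 816607} + 168921} = \sqrt{\frac{1}{- \frac{82480285}{101}} + 168921} = \sqrt{- \frac{101}{82480285} + 168921} = \sqrt{\frac{13932652222384}{82480285}} = \frac{4 \sqrt{71823070381757231215}}{82480285}$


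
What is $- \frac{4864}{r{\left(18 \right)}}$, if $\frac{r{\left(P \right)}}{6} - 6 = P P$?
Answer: $- \frac{1216}{495} \approx -2.4566$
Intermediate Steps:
$r{\left(P \right)} = 36 + 6 P^{2}$ ($r{\left(P \right)} = 36 + 6 P P = 36 + 6 P^{2}$)
$- \frac{4864}{r{\left(18 \right)}} = - \frac{4864}{36 + 6 \cdot 18^{2}} = - \frac{4864}{36 + 6 \cdot 324} = - \frac{4864}{36 + 1944} = - \frac{4864}{1980} = \left(-4864\right) \frac{1}{1980} = - \frac{1216}{495}$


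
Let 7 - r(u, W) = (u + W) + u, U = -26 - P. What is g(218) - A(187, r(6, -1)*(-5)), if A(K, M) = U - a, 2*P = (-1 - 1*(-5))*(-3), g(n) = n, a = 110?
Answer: 348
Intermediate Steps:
P = -6 (P = ((-1 - 1*(-5))*(-3))/2 = ((-1 + 5)*(-3))/2 = (4*(-3))/2 = (½)*(-12) = -6)
U = -20 (U = -26 - 1*(-6) = -26 + 6 = -20)
r(u, W) = 7 - W - 2*u (r(u, W) = 7 - ((u + W) + u) = 7 - ((W + u) + u) = 7 - (W + 2*u) = 7 + (-W - 2*u) = 7 - W - 2*u)
A(K, M) = -130 (A(K, M) = -20 - 1*110 = -20 - 110 = -130)
g(218) - A(187, r(6, -1)*(-5)) = 218 - 1*(-130) = 218 + 130 = 348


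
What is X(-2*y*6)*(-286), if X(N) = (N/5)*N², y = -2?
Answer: -3953664/5 ≈ -7.9073e+5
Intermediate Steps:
X(N) = N³/5 (X(N) = (N*(⅕))*N² = (N/5)*N² = N³/5)
X(-2*y*6)*(-286) = ((-2*(-2)*6)³/5)*(-286) = ((4*6)³/5)*(-286) = ((⅕)*24³)*(-286) = ((⅕)*13824)*(-286) = (13824/5)*(-286) = -3953664/5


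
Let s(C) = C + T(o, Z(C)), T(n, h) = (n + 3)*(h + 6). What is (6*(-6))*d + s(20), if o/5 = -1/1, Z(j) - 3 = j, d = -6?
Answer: 178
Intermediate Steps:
Z(j) = 3 + j
o = -5 (o = 5*(-1/1) = 5*(-1*1) = 5*(-1) = -5)
T(n, h) = (3 + n)*(6 + h)
s(C) = -18 - C (s(C) = C + (18 + 3*(3 + C) + 6*(-5) + (3 + C)*(-5)) = C + (18 + (9 + 3*C) - 30 + (-15 - 5*C)) = C + (-18 - 2*C) = -18 - C)
(6*(-6))*d + s(20) = (6*(-6))*(-6) + (-18 - 1*20) = -36*(-6) + (-18 - 20) = 216 - 38 = 178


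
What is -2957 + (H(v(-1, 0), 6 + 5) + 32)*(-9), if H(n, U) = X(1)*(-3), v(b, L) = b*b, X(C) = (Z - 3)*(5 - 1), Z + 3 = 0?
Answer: -3893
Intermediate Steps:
Z = -3 (Z = -3 + 0 = -3)
X(C) = -24 (X(C) = (-3 - 3)*(5 - 1) = -6*4 = -24)
v(b, L) = b²
H(n, U) = 72 (H(n, U) = -24*(-3) = 72)
-2957 + (H(v(-1, 0), 6 + 5) + 32)*(-9) = -2957 + (72 + 32)*(-9) = -2957 + 104*(-9) = -2957 - 936 = -3893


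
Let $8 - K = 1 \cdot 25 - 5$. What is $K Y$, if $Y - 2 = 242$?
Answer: $-2928$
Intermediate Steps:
$Y = 244$ ($Y = 2 + 242 = 244$)
$K = -12$ ($K = 8 - \left(1 \cdot 25 - 5\right) = 8 - \left(25 - 5\right) = 8 - 20 = -12$)
$K Y = \left(-12\right) 244 = -2928$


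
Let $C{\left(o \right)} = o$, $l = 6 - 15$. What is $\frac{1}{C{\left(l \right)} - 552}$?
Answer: $- \frac{1}{561} \approx -0.0017825$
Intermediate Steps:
$l = -9$
$\frac{1}{C{\left(l \right)} - 552} = \frac{1}{-9 - 552} = \frac{1}{-561} = - \frac{1}{561}$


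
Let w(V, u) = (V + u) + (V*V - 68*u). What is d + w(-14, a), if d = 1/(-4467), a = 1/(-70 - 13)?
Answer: 67777708/370761 ≈ 182.81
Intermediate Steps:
a = -1/83 (a = 1/(-83) = -1/83 ≈ -0.012048)
w(V, u) = V + V² - 67*u (w(V, u) = (V + u) + (V² - 68*u) = V + V² - 67*u)
d = -1/4467 ≈ -0.00022386
d + w(-14, a) = -1/4467 + (-14 + (-14)² - 67*(-1/83)) = -1/4467 + (-14 + 196 + 67/83) = -1/4467 + 15173/83 = 67777708/370761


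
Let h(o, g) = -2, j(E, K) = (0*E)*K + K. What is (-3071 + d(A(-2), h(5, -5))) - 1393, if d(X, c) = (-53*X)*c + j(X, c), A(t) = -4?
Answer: -4890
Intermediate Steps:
j(E, K) = K (j(E, K) = 0*K + K = 0 + K = K)
d(X, c) = c - 53*X*c (d(X, c) = (-53*X)*c + c = -53*X*c + c = c - 53*X*c)
(-3071 + d(A(-2), h(5, -5))) - 1393 = (-3071 - 2*(1 - 53*(-4))) - 1393 = (-3071 - 2*(1 + 212)) - 1393 = (-3071 - 2*213) - 1393 = (-3071 - 426) - 1393 = -3497 - 1393 = -4890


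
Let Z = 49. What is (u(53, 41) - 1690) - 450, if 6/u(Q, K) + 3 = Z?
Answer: -49217/23 ≈ -2139.9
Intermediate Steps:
u(Q, K) = 3/23 (u(Q, K) = 6/(-3 + 49) = 6/46 = 6*(1/46) = 3/23)
(u(53, 41) - 1690) - 450 = (3/23 - 1690) - 450 = -38867/23 - 450 = -49217/23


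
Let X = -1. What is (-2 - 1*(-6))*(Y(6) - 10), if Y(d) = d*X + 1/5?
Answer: -316/5 ≈ -63.200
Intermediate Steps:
Y(d) = ⅕ - d (Y(d) = d*(-1) + 1/5 = -d + ⅕ = ⅕ - d)
(-2 - 1*(-6))*(Y(6) - 10) = (-2 - 1*(-6))*((⅕ - 1*6) - 10) = (-2 + 6)*((⅕ - 6) - 10) = 4*(-29/5 - 10) = 4*(-79/5) = -316/5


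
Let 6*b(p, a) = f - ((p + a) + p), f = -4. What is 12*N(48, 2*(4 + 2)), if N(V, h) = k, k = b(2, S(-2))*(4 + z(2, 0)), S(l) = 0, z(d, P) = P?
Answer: -64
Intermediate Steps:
b(p, a) = -⅔ - p/3 - a/6 (b(p, a) = (-4 - ((p + a) + p))/6 = (-4 - ((a + p) + p))/6 = (-4 - (a + 2*p))/6 = (-4 + (-a - 2*p))/6 = (-4 - a - 2*p)/6 = -⅔ - p/3 - a/6)
k = -16/3 (k = (-⅔ - ⅓*2 - ⅙*0)*(4 + 0) = (-⅔ - ⅔ + 0)*4 = -4/3*4 = -16/3 ≈ -5.3333)
N(V, h) = -16/3
12*N(48, 2*(4 + 2)) = 12*(-16/3) = -64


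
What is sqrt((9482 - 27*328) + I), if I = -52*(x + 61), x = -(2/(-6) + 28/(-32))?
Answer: I*sqrt(93918)/6 ≈ 51.077*I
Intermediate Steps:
x = 29/24 (x = -(2*(-1/6) + 28*(-1/32)) = -(-1/3 - 7/8) = -1*(-29/24) = 29/24 ≈ 1.2083)
I = -19409/6 (I = -52*(29/24 + 61) = -52*1493/24 = -19409/6 ≈ -3234.8)
sqrt((9482 - 27*328) + I) = sqrt((9482 - 27*328) - 19409/6) = sqrt((9482 - 1*8856) - 19409/6) = sqrt((9482 - 8856) - 19409/6) = sqrt(626 - 19409/6) = sqrt(-15653/6) = I*sqrt(93918)/6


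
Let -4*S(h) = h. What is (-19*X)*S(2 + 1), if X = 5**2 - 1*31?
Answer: -171/2 ≈ -85.500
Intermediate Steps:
X = -6 (X = 25 - 31 = -6)
S(h) = -h/4
(-19*X)*S(2 + 1) = (-19*(-6))*(-(2 + 1)/4) = 114*(-1/4*3) = 114*(-3/4) = -171/2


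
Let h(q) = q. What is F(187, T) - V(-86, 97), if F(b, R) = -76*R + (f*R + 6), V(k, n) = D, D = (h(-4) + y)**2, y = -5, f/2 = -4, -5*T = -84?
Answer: -7431/5 ≈ -1486.2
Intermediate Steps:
T = 84/5 (T = -1/5*(-84) = 84/5 ≈ 16.800)
f = -8 (f = 2*(-4) = -8)
D = 81 (D = (-4 - 5)**2 = (-9)**2 = 81)
V(k, n) = 81
F(b, R) = 6 - 84*R (F(b, R) = -76*R + (-8*R + 6) = -76*R + (6 - 8*R) = 6 - 84*R)
F(187, T) - V(-86, 97) = (6 - 84*84/5) - 1*81 = (6 - 7056/5) - 81 = -7026/5 - 81 = -7431/5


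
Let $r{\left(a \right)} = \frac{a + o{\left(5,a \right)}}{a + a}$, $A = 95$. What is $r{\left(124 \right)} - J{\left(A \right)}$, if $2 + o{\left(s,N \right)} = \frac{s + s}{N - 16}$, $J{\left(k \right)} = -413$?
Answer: $\frac{5537489}{13392} \approx 413.49$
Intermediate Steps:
$o{\left(s,N \right)} = -2 + \frac{2 s}{-16 + N}$ ($o{\left(s,N \right)} = -2 + \frac{s + s}{N - 16} = -2 + \frac{2 s}{-16 + N}$)
$r{\left(a \right)} = \frac{a + \frac{2 \left(21 - a\right)}{-16 + a}}{2 a}$ ($r{\left(a \right)} = \frac{a + \frac{2 \left(16 + 5 - a\right)}{-16 + a}}{a + a} = \frac{a + \frac{2 \left(21 - a\right)}{-16 + a}}{2 a}$)
$r{\left(124 \right)} - J{\left(A \right)} = \frac{42 + 124^{2} - 2232}{2 \cdot 124 \left(-16 + 124\right)} - -413 = \frac{1}{2} \cdot \frac{1}{124} \cdot \frac{1}{108} \left(42 + 15376 - 2232\right) + 413 = \frac{1}{2} \cdot \frac{1}{124} \cdot \frac{1}{108} \cdot 13186 + 413 = \frac{6593}{13392} + 413 = \frac{5537489}{13392}$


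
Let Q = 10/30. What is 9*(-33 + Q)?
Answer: -294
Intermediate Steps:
Q = ⅓ (Q = 10*(1/30) = ⅓ ≈ 0.33333)
9*(-33 + Q) = 9*(-33 + ⅓) = 9*(-98/3) = -294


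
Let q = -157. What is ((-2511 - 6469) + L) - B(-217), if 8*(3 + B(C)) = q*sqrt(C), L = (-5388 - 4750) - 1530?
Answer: -20645 + 157*I*sqrt(217)/8 ≈ -20645.0 + 289.09*I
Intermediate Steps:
L = -11668 (L = -10138 - 1530 = -11668)
B(C) = -3 - 157*sqrt(C)/8 (B(C) = -3 + (-157*sqrt(C))/8 = -3 - 157*sqrt(C)/8)
((-2511 - 6469) + L) - B(-217) = ((-2511 - 6469) - 11668) - (-3 - 157*I*sqrt(217)/8) = (-8980 - 11668) - (-3 - 157*I*sqrt(217)/8) = -20648 - (-3 - 157*I*sqrt(217)/8) = -20648 + (3 + 157*I*sqrt(217)/8) = -20645 + 157*I*sqrt(217)/8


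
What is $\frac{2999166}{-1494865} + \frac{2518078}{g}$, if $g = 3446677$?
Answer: $- \frac{6572969801912}{5152316813605} \approx -1.2757$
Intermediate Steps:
$\frac{2999166}{-1494865} + \frac{2518078}{g} = \frac{2999166}{-1494865} + \frac{2518078}{3446677} = 2999166 \left(- \frac{1}{1494865}\right) + 2518078 \cdot \frac{1}{3446677} = - \frac{2999166}{1494865} + \frac{2518078}{3446677} = - \frac{6572969801912}{5152316813605}$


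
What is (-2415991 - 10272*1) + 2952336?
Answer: 526073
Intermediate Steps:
(-2415991 - 10272*1) + 2952336 = (-2415991 - 10272) + 2952336 = -2426263 + 2952336 = 526073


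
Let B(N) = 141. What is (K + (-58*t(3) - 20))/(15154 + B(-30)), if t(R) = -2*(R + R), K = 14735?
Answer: 15411/15295 ≈ 1.0076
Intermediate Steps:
t(R) = -4*R
(K + (-58*t(3) - 20))/(15154 + B(-30)) = (14735 + (-(-232)*3 - 20))/(15154 + 141) = (14735 + (-58*(-12) - 20))/15295 = (14735 + (696 - 20))*(1/15295) = (14735 + 676)*(1/15295) = 15411*(1/15295) = 15411/15295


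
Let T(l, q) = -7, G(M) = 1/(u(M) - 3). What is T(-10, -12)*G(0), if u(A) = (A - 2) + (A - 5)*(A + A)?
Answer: 7/5 ≈ 1.4000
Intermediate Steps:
u(A) = -2 + A + 2*A*(-5 + A) (u(A) = (-2 + A) + (-5 + A)*(2*A) = (-2 + A) + 2*A*(-5 + A) = -2 + A + 2*A*(-5 + A))
G(M) = 1/(-5 - 9*M + 2*M**2) (G(M) = 1/((-2 - 9*M + 2*M**2) - 3) = 1/(-5 - 9*M + 2*M**2))
T(-10, -12)*G(0) = -7/(-5 - 9*0 + 2*0**2) = -7/(-5 + 0 + 2*0) = -7/(-5 + 0 + 0) = -7/(-5) = -7*(-1/5) = 7/5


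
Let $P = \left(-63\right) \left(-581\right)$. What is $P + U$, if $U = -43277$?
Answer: $-6674$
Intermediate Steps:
$P = 36603$
$P + U = 36603 - 43277 = -6674$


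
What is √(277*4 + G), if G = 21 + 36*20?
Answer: 43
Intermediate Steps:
G = 741 (G = 21 + 720 = 741)
√(277*4 + G) = √(277*4 + 741) = √(1108 + 741) = √1849 = 43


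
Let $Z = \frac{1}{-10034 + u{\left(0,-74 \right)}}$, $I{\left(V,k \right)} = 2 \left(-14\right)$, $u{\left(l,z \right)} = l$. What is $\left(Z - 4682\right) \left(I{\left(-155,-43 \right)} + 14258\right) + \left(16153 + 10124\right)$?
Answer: $- \frac{334125098026}{5017} \approx -6.6599 \cdot 10^{7}$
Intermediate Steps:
$I{\left(V,k \right)} = -28$
$Z = - \frac{1}{10034}$ ($Z = \frac{1}{-10034 + 0} = \frac{1}{-10034} = - \frac{1}{10034} \approx -9.9661 \cdot 10^{-5}$)
$\left(Z - 4682\right) \left(I{\left(-155,-43 \right)} + 14258\right) + \left(16153 + 10124\right) = \left(- \frac{1}{10034} - 4682\right) \left(-28 + 14258\right) + \left(16153 + 10124\right) = \left(- \frac{46979189}{10034}\right) 14230 + 26277 = - \frac{334256929735}{5017} + 26277 = - \frac{334125098026}{5017}$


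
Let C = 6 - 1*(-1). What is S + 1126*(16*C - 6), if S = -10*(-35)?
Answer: 119706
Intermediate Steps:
C = 7 (C = 6 + 1 = 7)
S = 350
S + 1126*(16*C - 6) = 350 + 1126*(16*7 - 6) = 350 + 1126*(112 - 6) = 350 + 1126*106 = 350 + 119356 = 119706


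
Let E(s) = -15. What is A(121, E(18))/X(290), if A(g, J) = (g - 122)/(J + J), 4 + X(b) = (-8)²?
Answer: 1/1800 ≈ 0.00055556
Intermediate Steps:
X(b) = 60 (X(b) = -4 + (-8)² = -4 + 64 = 60)
A(g, J) = (-122 + g)/(2*J) (A(g, J) = (-122 + g)/((2*J)) = (-122 + g)*(1/(2*J)) = (-122 + g)/(2*J))
A(121, E(18))/X(290) = ((½)*(-122 + 121)/(-15))/60 = ((½)*(-1/15)*(-1))*(1/60) = (1/30)*(1/60) = 1/1800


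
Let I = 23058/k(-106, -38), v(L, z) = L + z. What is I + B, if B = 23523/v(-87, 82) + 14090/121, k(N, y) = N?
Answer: -154094194/32065 ≈ -4805.7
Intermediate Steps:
B = -2775833/605 (B = 23523/(-87 + 82) + 14090/121 = 23523/(-5) + 14090*(1/121) = 23523*(-1/5) + 14090/121 = -23523/5 + 14090/121 = -2775833/605 ≈ -4588.2)
I = -11529/53 (I = 23058/(-106) = 23058*(-1/106) = -11529/53 ≈ -217.53)
I + B = -11529/53 - 2775833/605 = -154094194/32065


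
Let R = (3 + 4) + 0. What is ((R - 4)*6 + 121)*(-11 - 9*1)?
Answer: -2780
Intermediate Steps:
R = 7 (R = 7 + 0 = 7)
((R - 4)*6 + 121)*(-11 - 9*1) = ((7 - 4)*6 + 121)*(-11 - 9*1) = (3*6 + 121)*(-11 - 9) = (18 + 121)*(-20) = 139*(-20) = -2780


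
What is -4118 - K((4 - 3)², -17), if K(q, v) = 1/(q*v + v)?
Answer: -140011/34 ≈ -4118.0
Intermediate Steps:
K(q, v) = 1/(v + q*v)
-4118 - K((4 - 3)², -17) = -4118 - 1/((-17)*(1 + (4 - 3)²)) = -4118 - (-1)/(17*(1 + 1²)) = -4118 - (-1)/(17*(1 + 1)) = -4118 - (-1)/(17*2) = -4118 - 1*(-1/34) = -4118 + 1/34 = -140011/34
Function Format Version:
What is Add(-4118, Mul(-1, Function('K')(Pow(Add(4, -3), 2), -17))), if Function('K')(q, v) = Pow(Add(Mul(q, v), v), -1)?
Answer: Rational(-140011, 34) ≈ -4118.0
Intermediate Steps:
Function('K')(q, v) = Pow(Add(v, Mul(q, v)), -1)
Add(-4118, Mul(-1, Function('K')(Pow(Add(4, -3), 2), -17))) = Add(-4118, Mul(-1, Mul(Pow(-17, -1), Pow(Add(1, Pow(Add(4, -3), 2)), -1)))) = Add(-4118, Mul(-1, Mul(Rational(-1, 17), Pow(Add(1, Pow(1, 2)), -1)))) = Add(-4118, Mul(-1, Mul(Rational(-1, 17), Pow(Add(1, 1), -1)))) = Add(-4118, Mul(-1, Mul(Rational(-1, 17), Pow(2, -1)))) = Add(-4118, Mul(-1, Mul(Rational(-1, 17), Rational(1, 2)))) = Add(-4118, Mul(-1, Rational(-1, 34))) = Add(-4118, Rational(1, 34)) = Rational(-140011, 34)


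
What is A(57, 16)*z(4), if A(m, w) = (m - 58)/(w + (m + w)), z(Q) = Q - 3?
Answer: -1/89 ≈ -0.011236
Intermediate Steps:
z(Q) = -3 + Q
A(m, w) = (-58 + m)/(m + 2*w)
A(57, 16)*z(4) = ((-58 + 57)/(57 + 2*16))*(-3 + 4) = (-1/(57 + 32))*1 = (-1/89)*1 = ((1/89)*(-1))*1 = -1/89*1 = -1/89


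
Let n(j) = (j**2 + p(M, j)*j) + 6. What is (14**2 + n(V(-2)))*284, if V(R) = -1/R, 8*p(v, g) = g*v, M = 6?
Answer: 229969/4 ≈ 57492.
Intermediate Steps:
p(v, g) = g*v/8 (p(v, g) = (g*v)/8 = g*v/8)
n(j) = 6 + 7*j**2/4 (n(j) = (j**2 + ((1/8)*j*6)*j) + 6 = (j**2 + (3*j/4)*j) + 6 = (j**2 + 3*j**2/4) + 6 = 7*j**2/4 + 6 = 6 + 7*j**2/4)
(14**2 + n(V(-2)))*284 = (14**2 + (6 + 7*(-1/(-2))**2/4))*284 = (196 + (6 + 7*(-1*(-1/2))**2/4))*284 = (196 + (6 + 7*(1/2)**2/4))*284 = (196 + (6 + (7/4)*(1/4)))*284 = (196 + (6 + 7/16))*284 = (196 + 103/16)*284 = (3239/16)*284 = 229969/4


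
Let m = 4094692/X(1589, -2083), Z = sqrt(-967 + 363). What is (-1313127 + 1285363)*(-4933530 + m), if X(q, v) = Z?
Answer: 136974526920 + 56842514344*I*sqrt(151)/151 ≈ 1.3697e+11 + 4.6258e+9*I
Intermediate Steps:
Z = 2*I*sqrt(151) (Z = sqrt(-604) = 2*I*sqrt(151) ≈ 24.576*I)
X(q, v) = 2*I*sqrt(151)
m = -2047346*I*sqrt(151)/151 (m = 4094692/((2*I*sqrt(151))) = 4094692*(-I*sqrt(151)/302) = -2047346*I*sqrt(151)/151 ≈ -1.6661e+5*I)
(-1313127 + 1285363)*(-4933530 + m) = (-1313127 + 1285363)*(-4933530 - 2047346*I*sqrt(151)/151) = -27764*(-4933530 - 2047346*I*sqrt(151)/151) = 136974526920 + 56842514344*I*sqrt(151)/151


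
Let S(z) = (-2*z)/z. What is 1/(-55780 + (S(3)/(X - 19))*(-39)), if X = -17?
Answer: -6/334693 ≈ -1.7927e-5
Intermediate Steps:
S(z) = -2
1/(-55780 + (S(3)/(X - 19))*(-39)) = 1/(-55780 + (-2/(-17 - 19))*(-39)) = 1/(-55780 + (-2/(-36))*(-39)) = 1/(-55780 - 1/36*(-2)*(-39)) = 1/(-55780 + (1/18)*(-39)) = 1/(-55780 - 13/6) = 1/(-334693/6) = -6/334693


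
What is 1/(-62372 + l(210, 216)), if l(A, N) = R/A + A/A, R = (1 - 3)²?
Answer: -105/6548953 ≈ -1.6033e-5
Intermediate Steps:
R = 4 (R = (-2)² = 4)
l(A, N) = 1 + 4/A (l(A, N) = 4/A + A/A = 4/A + 1 = 1 + 4/A)
1/(-62372 + l(210, 216)) = 1/(-62372 + (4 + 210)/210) = 1/(-62372 + (1/210)*214) = 1/(-62372 + 107/105) = 1/(-6548953/105) = -105/6548953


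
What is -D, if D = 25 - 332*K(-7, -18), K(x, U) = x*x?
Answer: 16243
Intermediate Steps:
K(x, U) = x²
D = -16243 (D = 25 - 332*(-7)² = 25 - 332*49 = 25 - 16268 = -16243)
-D = -1*(-16243) = 16243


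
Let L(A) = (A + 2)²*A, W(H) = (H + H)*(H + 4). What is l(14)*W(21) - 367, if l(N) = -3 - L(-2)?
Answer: -3517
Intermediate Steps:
W(H) = 2*H*(4 + H) (W(H) = (2*H)*(4 + H) = 2*H*(4 + H))
L(A) = A*(2 + A)² (L(A) = (2 + A)²*A = A*(2 + A)²)
l(N) = -3 (l(N) = -3 - (-2)*(2 - 2)² = -3 - (-2)*0² = -3 - (-2)*0 = -3 - 1*0 = -3 + 0 = -3)
l(14)*W(21) - 367 = -6*21*(4 + 21) - 367 = -6*21*25 - 367 = -3*1050 - 367 = -3150 - 367 = -3517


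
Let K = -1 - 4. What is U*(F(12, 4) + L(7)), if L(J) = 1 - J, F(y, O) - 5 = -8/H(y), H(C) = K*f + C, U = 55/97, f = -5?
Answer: -2475/3589 ≈ -0.68961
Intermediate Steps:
K = -5
U = 55/97 (U = 55*(1/97) = 55/97 ≈ 0.56701)
H(C) = 25 + C (H(C) = -5*(-5) + C = 25 + C)
F(y, O) = 5 - 8/(25 + y)
U*(F(12, 4) + L(7)) = 55*((117 + 5*12)/(25 + 12) + (1 - 1*7))/97 = 55*((117 + 60)/37 + (1 - 7))/97 = 55*((1/37)*177 - 6)/97 = 55*(177/37 - 6)/97 = (55/97)*(-45/37) = -2475/3589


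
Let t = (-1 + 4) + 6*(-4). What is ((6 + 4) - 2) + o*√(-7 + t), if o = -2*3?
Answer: 8 - 12*I*√7 ≈ 8.0 - 31.749*I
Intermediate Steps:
t = -21 (t = 3 - 24 = -21)
o = -6
((6 + 4) - 2) + o*√(-7 + t) = ((6 + 4) - 2) - 6*√(-7 - 21) = (10 - 2) - 12*I*√7 = 8 - 12*I*√7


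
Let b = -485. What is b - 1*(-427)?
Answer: -58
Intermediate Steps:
b - 1*(-427) = -485 - 1*(-427) = -485 + 427 = -58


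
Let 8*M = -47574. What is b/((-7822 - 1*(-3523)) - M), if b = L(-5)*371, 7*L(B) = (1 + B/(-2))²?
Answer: 2597/6591 ≈ 0.39402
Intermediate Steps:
M = -23787/4 (M = (⅛)*(-47574) = -23787/4 ≈ -5946.8)
L(B) = (1 - B/2)²/7 (L(B) = (1 + B/(-2))²/7 = (1 + B*(-½))²/7 = (1 - B/2)²/7)
b = 2597/4 (b = ((-2 - 5)²/28)*371 = ((1/28)*(-7)²)*371 = ((1/28)*49)*371 = (7/4)*371 = 2597/4 ≈ 649.25)
b/((-7822 - 1*(-3523)) - M) = 2597/(4*((-7822 - 1*(-3523)) - 1*(-23787/4))) = 2597/(4*((-7822 + 3523) + 23787/4)) = 2597/(4*(-4299 + 23787/4)) = 2597/(4*(6591/4)) = (2597/4)*(4/6591) = 2597/6591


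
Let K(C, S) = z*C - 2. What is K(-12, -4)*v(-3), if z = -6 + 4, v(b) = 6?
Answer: 132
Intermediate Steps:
z = -2
K(C, S) = -2 - 2*C (K(C, S) = -2*C - 2 = -2 - 2*C)
K(-12, -4)*v(-3) = (-2 - 2*(-12))*6 = (-2 + 24)*6 = 22*6 = 132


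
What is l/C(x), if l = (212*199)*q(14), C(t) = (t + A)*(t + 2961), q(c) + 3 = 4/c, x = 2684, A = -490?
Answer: -400786/43347955 ≈ -0.0092458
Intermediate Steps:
q(c) = -3 + 4/c
C(t) = (-490 + t)*(2961 + t) (C(t) = (t - 490)*(t + 2961) = (-490 + t)*(2961 + t))
l = -801572/7 (l = (212*199)*(-3 + 4/14) = 42188*(-3 + 4*(1/14)) = 42188*(-3 + 2/7) = 42188*(-19/7) = -801572/7 ≈ -1.1451e+5)
l/C(x) = -801572/(7*(-1450890 + 2684**2 + 2471*2684)) = -801572/(7*(-1450890 + 7203856 + 6632164)) = -801572/7/12385130 = -801572/7*1/12385130 = -400786/43347955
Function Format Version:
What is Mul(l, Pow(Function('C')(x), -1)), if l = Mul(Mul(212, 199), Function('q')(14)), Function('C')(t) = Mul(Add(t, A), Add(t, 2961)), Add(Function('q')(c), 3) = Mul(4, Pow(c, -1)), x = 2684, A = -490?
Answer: Rational(-400786, 43347955) ≈ -0.0092458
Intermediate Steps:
Function('q')(c) = Add(-3, Mul(4, Pow(c, -1)))
Function('C')(t) = Mul(Add(-490, t), Add(2961, t)) (Function('C')(t) = Mul(Add(t, -490), Add(t, 2961)) = Mul(Add(-490, t), Add(2961, t)))
l = Rational(-801572, 7) (l = Mul(Mul(212, 199), Add(-3, Mul(4, Pow(14, -1)))) = Mul(42188, Add(-3, Mul(4, Rational(1, 14)))) = Mul(42188, Add(-3, Rational(2, 7))) = Mul(42188, Rational(-19, 7)) = Rational(-801572, 7) ≈ -1.1451e+5)
Mul(l, Pow(Function('C')(x), -1)) = Mul(Rational(-801572, 7), Pow(Add(-1450890, Pow(2684, 2), Mul(2471, 2684)), -1)) = Mul(Rational(-801572, 7), Pow(Add(-1450890, 7203856, 6632164), -1)) = Mul(Rational(-801572, 7), Pow(12385130, -1)) = Mul(Rational(-801572, 7), Rational(1, 12385130)) = Rational(-400786, 43347955)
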